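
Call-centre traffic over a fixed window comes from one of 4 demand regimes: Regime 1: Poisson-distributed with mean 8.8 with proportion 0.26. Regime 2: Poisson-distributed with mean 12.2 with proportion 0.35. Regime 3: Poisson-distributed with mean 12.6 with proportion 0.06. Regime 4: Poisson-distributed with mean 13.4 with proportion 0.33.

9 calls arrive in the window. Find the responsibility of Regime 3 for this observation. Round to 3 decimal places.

0.051

P(component k | x) = w_k·f_k(x) / marginal(x), where marginal(x) = Σ_j w_j·f_j(x).
Evaluate each component's likelihood at the observed value:
  f_1 = 0.131459
  f_2 = 0.0830009
  f_3 = 0.0743809
  f_4 = 0.0581613
Prior × likelihood for each component:
  w_1·f_1 = 0.26 × 0.131459 = 0.0341793
  w_2·f_2 = 0.35 × 0.0830009 = 0.0290503
  w_3·f_3 = 0.06 × 0.0743809 = 0.00446285
  w_4·f_4 = 0.33 × 0.0581613 = 0.0191932
Normaliser: 0.0341793 + 0.0290503 + 0.00446285 + 0.0191932 = 0.0868857
P(Regime 3 | the observation) ≈ 0.051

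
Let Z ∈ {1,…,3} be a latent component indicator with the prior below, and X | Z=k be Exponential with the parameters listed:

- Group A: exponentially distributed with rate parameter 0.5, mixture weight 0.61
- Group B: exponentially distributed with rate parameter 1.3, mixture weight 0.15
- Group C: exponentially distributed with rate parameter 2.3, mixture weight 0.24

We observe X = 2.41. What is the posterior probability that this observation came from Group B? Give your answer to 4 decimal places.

0.0833

Apply Bayes' rule: the posterior for each component is proportional to its prior times its likelihood at x.
Evaluate each component's likelihood at the observed value:
  p_A = 0.5·e^(−0.5·2.41) = 0.5·e^(−1.2050) = 0.149846
  p_B = 1.3·e^(−1.3·2.41) = 1.3·e^(−3.1330) = 0.0566629
  p_C = 2.3·e^(−2.3·2.41) = 2.3·e^(−5.5430) = 0.00900396
Weight by the priors:
  w_A·p_A = 0.61 × 0.149846 = 0.0914061
  w_B·p_B = 0.15 × 0.0566629 = 0.00849943
  w_C·p_C = 0.24 × 0.00900396 = 0.00216095
Denominator: 0.0914061 + 0.00849943 + 0.00216095 = 0.102066
P(Group B | x) ≈ 0.0833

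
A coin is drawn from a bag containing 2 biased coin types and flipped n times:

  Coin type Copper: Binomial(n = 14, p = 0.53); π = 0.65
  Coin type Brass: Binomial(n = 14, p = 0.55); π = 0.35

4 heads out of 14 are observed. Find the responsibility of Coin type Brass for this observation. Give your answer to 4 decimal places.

0.2879

By Bayes' theorem, P(k | x) = P(Z=k) f_k(x) / Σ_j P(Z=j) f_j(x).
Binomial probabilities:
  L_Copper = C(14,4)·0.53^4·0.47^10 = 1001·0.0789048·0.000525991 = 0.0415447
  L_Brass = C(14,4)·0.55^4·0.45^10 = 1001·0.0915063·0.000340506 = 0.0311896
Weight by the priors:
  P(Z=Copper)·L_Copper = 0.65 × 0.0415447 = 0.0270041
  P(Z=Brass)·L_Brass = 0.35 × 0.0311896 = 0.0109164
Denominator: 0.0270041 + 0.0109164 = 0.0379205
Responsibility of Coin type Brass: 0.0109164 / 0.0379205 ≈ 0.2879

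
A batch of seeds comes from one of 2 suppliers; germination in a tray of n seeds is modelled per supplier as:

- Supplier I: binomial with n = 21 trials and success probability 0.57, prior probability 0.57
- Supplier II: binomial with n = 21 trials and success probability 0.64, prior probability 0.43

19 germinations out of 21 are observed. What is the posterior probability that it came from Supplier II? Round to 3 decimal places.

P(component k | x) = π_k·f_k(x) / marginal(x), where marginal(x) = Σ_j π_j·f_j(x).
Component likelihoods at x = 19 germinations out of 21:
  p_I = C(21,19)·0.57^19·0.43^2 = 210·2.29944e-05·0.1849 = 0.00089285
  p_II = C(21,19)·0.64^19·0.36^2 = 210·0.000207692·0.1296 = 0.00565254
Unnormalised posteriors:
  π_I·p_I = 0.57 × 0.00089285 = 0.000508924
  π_II·p_II = 0.43 × 0.00565254 = 0.00243059
Marginal: 0.000508924 + 0.00243059 = 0.00293952
P(Supplier II | 19 germinations out of 21) ≈ 0.827

0.827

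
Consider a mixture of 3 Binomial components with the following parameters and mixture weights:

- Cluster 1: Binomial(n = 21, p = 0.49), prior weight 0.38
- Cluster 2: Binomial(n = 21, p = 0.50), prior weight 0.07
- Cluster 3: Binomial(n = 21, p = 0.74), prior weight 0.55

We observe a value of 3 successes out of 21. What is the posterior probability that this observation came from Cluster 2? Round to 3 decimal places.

The responsibility of component k is w_k f_k(x) divided by Σ_j w_j f_j(x).
Evaluate each component's likelihood at the observed value:
  f_1 = C(21,3)·0.49^3·0.51^18 = 1330·0.117649·5.44833e-06 = 0.000852517
  f_2 = C(21,3)·0.50^3·0.50^18 = 1330·0.125·3.8147e-06 = 0.000634193
  f_3 = C(21,3)·0.74^3·0.26^18 = 1330·0.405224·2.94795e-11 = 1.58879e-08
Weight by the priors:
  w_1·f_1 = 0.38 × 0.000852517 = 0.000323956
  w_2·f_2 = 0.07 × 0.000634193 = 4.43935e-05
  w_3·f_3 = 0.55 × 1.58879e-08 = 8.73836e-09
Marginal: 0.000323956 + 4.43935e-05 + 8.73836e-09 = 0.000368359
So the posterior for Cluster 2 is 4.43935e-05 / 0.000368359 ≈ 0.121.

0.121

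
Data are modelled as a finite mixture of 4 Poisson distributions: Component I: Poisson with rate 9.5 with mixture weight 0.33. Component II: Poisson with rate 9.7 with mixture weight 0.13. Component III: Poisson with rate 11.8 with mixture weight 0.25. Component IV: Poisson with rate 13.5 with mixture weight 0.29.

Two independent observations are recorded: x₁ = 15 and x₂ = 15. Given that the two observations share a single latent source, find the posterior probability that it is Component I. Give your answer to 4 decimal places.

Apply Bayes' rule: the posterior for each component is proportional to its prior times its likelihood at x.
Since both observations come from the same component, the likelihood for component k is f_k(x₁)·f_k(x₂).
  L_I = [e^(−9.5)·9.5^15/15! = 0.026519] × [0.026519] = 0.000703257
  L_II = [e^(−9.7)·9.7^15/15! = 0.029677] × [0.029677] = 0.000880724
  L_III = [e^(−11.8)·11.8^15/15! = 0.0687156] × [0.0687156] = 0.00472184
  L_IV = [e^(−13.5)·13.5^15/15! = 0.0945217] × [0.0945217] = 0.00893435
Multiply by the mixture weights:
  w_I·L_I = 0.33 × 0.000703257 = 0.000232075
  w_II·L_II = 0.13 × 0.000880724 = 0.000114494
  w_III·L_III = 0.25 × 0.00472184 = 0.00118046
  w_IV·L_IV = 0.29 × 0.00893435 = 0.00259096
Evidence: 0.000232075 + 0.000114494 + 0.00118046 + 0.00259096 = 0.00411799
P(Component I | data) ≈ 0.0564

0.0564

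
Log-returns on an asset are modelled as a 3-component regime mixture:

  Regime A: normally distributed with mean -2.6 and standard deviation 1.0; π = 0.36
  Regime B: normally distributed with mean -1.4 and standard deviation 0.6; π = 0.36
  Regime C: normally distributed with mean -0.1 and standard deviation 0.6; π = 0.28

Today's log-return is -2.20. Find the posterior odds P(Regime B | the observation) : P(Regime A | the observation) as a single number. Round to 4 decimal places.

The posterior odds equal the prior odds times the likelihood ratio: (P(Z=i)/P(Z=j))·(f_i(x)/f_j(x)).
Component likelihoods at x = -2.20:
  f_A = (1/(1.0·√(2π)))·exp(−(-2.20−-2.6)²/(2·1.0²)) = 0.398942·exp(-0.08000) = 0.36827
  f_B = (1/(0.6·√(2π)))·exp(−(-2.20−-1.4)²/(2·0.6²)) = 0.664904·exp(-0.88889) = 0.27335
  f_C = (1/(0.6·√(2π)))·exp(−(-2.20−-0.1)²/(2·0.6²)) = 0.664904·exp(-6.12500) = 0.00145447
0.098406 / 0.132577 ≈ 0.7423

0.7423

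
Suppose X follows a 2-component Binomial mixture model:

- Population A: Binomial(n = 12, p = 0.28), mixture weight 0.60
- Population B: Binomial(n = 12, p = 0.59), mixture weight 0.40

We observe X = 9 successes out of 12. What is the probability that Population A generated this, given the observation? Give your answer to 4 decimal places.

By Bayes' theorem, P(k | x) = w_k f_k(x) / Σ_j w_j f_j(x).
Component likelihoods at x = 9 successes out of 12:
  L_A = 0.000868645
  L_B = 0.131354
Weight by the priors:
  w_A·L_A = 0.60 × 0.000868645 = 0.000521187
  w_B·L_B = 0.40 × 0.131354 = 0.0525415
Sum: 0.000521187 + 0.0525415 = 0.0530627
So the posterior for Population A is 0.000521187 / 0.0530627 ≈ 0.0098.

0.0098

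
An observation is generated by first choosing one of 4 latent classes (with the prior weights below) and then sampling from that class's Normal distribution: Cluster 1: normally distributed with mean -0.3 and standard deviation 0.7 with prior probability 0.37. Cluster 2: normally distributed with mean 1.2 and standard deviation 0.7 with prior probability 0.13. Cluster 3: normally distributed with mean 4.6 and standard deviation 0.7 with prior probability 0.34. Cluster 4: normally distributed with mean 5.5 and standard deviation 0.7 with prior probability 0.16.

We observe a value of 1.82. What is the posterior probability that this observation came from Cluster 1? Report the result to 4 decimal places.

By Bayes' theorem, P(k | x) = π_k f_k(x) / Σ_j π_j f_j(x).
Evaluate each component's likelihood at the observed value:
  p_1 = (1/(0.7·√(2π)))·exp(−(1.82−-0.3)²/(2·0.7²)) = 0.569918·exp(-4.58612) = 0.00580877
  p_2 = (1/(0.7·√(2π)))·exp(−(1.82−1.2)²/(2·0.7²)) = 0.569918·exp(-0.39224) = 0.385001
  p_3 = (1/(0.7·√(2π)))·exp(−(1.82−4.6)²/(2·0.7²)) = 0.569918·exp(-7.88612) = 0.000214246
  p_4 = (1/(0.7·√(2π)))·exp(−(1.82−5.5)²/(2·0.7²)) = 0.569918·exp(-13.81878) = 5.6806e-07
Multiply by the mixture weights:
  π_1·p_1 = 0.37 × 0.00580877 = 0.00214925
  π_2·p_2 = 0.13 × 0.385001 = 0.0500502
  π_3·p_3 = 0.34 × 0.000214246 = 7.28436e-05
  π_4·p_4 = 0.16 × 5.6806e-07 = 9.08896e-08
Sum: 0.00214925 + 0.0500502 + 7.28436e-05 + 9.08896e-08 = 0.0522724
P(Cluster 1 | the observation) = 0.00214925 / 0.0522724 ≈ 0.0411

0.0411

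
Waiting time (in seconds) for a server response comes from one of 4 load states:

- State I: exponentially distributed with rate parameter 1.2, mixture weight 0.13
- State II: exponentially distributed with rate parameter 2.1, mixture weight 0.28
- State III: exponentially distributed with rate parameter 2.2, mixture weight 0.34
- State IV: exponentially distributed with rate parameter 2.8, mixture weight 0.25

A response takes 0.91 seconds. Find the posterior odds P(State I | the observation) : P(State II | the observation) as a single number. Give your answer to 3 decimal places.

0.602

Posterior odds = (P(Z=i) f_i(x)) / (P(Z=j) f_j(x)); the normalising sum cancels.
Component likelihoods at x = 0.91 seconds:
  L_I = 0.402654
  L_II = 0.310658
  L_III = 0.297143
  L_IV = 0.219066
Posterior odds = (P(Z=I)·L_I) / (P(Z=II)·L_II) = (0.13·0.402654) / (0.28·0.310658) = 0.052345 / 0.0869842 ≈ 0.602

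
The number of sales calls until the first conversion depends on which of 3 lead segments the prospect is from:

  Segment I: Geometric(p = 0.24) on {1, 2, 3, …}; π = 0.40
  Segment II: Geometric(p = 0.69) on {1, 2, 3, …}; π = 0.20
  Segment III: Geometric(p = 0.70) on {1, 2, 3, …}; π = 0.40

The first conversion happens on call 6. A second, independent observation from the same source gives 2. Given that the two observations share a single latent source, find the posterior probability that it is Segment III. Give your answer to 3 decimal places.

The responsibility of component k is P(Z=k) f_k(x) divided by Σ_j P(Z=j) f_j(x).
Since both observations come from the same component, the likelihood for component k is f_k(x₁)·f_k(x₂).
  p_I = [0.0608526] × [0.1824] = 0.0110995
  p_II = [0.00197541] × [0.2139] = 0.000422541
  p_III = [0.001701] × [0.21] = 0.00035721
Unnormalised posteriors:
  P(Z=I)·p_I = 0.40 × 0.0110995 = 0.00443981
  P(Z=II)·p_II = 0.20 × 0.000422541 = 8.45081e-05
  P(Z=III)·p_III = 0.40 × 0.00035721 = 0.000142884
Normaliser: 0.00443981 + 8.45081e-05 + 0.000142884 = 0.0046672
P(Segment III | x) = 0.000142884 / 0.0046672 ≈ 0.031

0.031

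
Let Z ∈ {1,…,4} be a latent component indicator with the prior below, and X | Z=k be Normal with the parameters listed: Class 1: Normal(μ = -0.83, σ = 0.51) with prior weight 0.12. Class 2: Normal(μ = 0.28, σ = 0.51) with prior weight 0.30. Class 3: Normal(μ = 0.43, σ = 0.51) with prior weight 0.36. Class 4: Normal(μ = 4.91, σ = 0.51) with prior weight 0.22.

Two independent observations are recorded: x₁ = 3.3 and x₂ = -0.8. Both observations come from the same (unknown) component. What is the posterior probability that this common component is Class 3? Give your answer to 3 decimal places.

0.771

Posterior ∝ prior × likelihood, so P(k | x) ∝ π_k f_k(x); normalise over all components.
Since both observations come from the same component, the likelihood for component k is f_k(x₁)·f_k(x₂).
  f_1 = [4.49993e-15] × [0.780888] = 3.51394e-15
  f_2 = [1.90142e-08] × [0.0830919] = 1.57992e-09
  f_3 = [1.03915e-07] × [0.0426854] = 4.43564e-09
  f_4 = [0.00536164] × [4.71478e-28] = 2.5279e-30
Prior × likelihood for each component:
  π_1·f_1 = 0.12 × 3.51394e-15 = 4.21673e-16
  π_2·f_2 = 0.30 × 1.57992e-09 = 4.73977e-10
  π_3·f_3 = 0.36 × 4.43564e-09 = 1.59683e-09
  π_4·f_4 = 0.22 × 2.5279e-30 = 5.56137e-31
Marginal: 4.21673e-16 + 4.73977e-10 + 1.59683e-09 + 5.56137e-31 = 2.07081e-09
P(Class 3 | data) = 1.59683e-09 / 2.07081e-09 ≈ 0.771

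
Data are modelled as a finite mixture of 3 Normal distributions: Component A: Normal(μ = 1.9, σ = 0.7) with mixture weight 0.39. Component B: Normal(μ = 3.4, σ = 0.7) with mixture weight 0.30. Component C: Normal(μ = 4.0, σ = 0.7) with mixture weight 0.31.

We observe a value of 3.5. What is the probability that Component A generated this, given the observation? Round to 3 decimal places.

Posterior ∝ prior × likelihood, so P(k | x) ∝ π_k f_k(x); normalise over all components.
Evaluate each component's likelihood at the observed value:
  p_A = (1/(0.7·√(2π)))·exp(−(3.5−1.9)²/(2·0.7²)) = 0.569918·exp(-2.61224) = 0.0418147
  p_B = (1/(0.7·√(2π)))·exp(−(3.5−3.4)²/(2·0.7²)) = 0.569918·exp(-0.01020) = 0.564132
  p_C = (1/(0.7·√(2π)))·exp(−(3.5−4.0)²/(2·0.7²)) = 0.569918·exp(-0.25510) = 0.441593
Unnormalised posteriors:
  π_A·p_A = 0.39 × 0.0418147 = 0.0163077
  π_B·p_B = 0.30 × 0.564132 = 0.169239
  π_C·p_C = 0.31 × 0.441593 = 0.136894
Denominator: 0.0163077 + 0.169239 + 0.136894 = 0.322441
So the posterior for Component A is 0.0163077 / 0.322441 ≈ 0.051.

0.051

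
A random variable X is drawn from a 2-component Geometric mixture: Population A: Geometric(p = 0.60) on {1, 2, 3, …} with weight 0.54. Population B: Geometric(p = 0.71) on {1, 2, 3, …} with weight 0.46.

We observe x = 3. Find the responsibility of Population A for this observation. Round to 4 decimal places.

0.6537

Apply Bayes' rule: the posterior for each component is proportional to its prior times its likelihood at x.
Component likelihoods at x = 3:
  f_A = 0.60·(1−0.60)^2 = 0.60·0.16 = 0.096
  f_B = 0.71·(1−0.71)^2 = 0.71·0.0841 = 0.059711
Weight by the priors:
  π_A·f_A = 0.54 × 0.096 = 0.05184
  π_B·f_B = 0.46 × 0.059711 = 0.0274671
Normaliser: 0.05184 + 0.0274671 = 0.0793071
P(Population A | x) ≈ 0.6537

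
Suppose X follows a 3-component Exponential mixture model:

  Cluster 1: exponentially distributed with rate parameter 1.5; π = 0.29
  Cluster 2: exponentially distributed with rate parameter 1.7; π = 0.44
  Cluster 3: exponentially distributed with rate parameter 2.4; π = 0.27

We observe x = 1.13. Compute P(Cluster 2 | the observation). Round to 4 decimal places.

Apply Bayes' rule: the posterior for each component is proportional to its prior times its likelihood at x.
Component likelihoods at x = 1.13:
  p_1 = 1.5·e^(−1.5·1.13) = 1.5·e^(−1.6950) = 0.275399
  p_2 = 1.7·e^(−1.7·1.13) = 1.7·e^(−1.9210) = 0.248983
  p_3 = 2.4·e^(−2.4·1.13) = 2.4·e^(−2.7120) = 0.159369
Multiply by the mixture weights:
  π_1·p_1 = 0.29 × 0.275399 = 0.0798657
  π_2·p_2 = 0.44 × 0.248983 = 0.109552
  π_3·p_3 = 0.27 × 0.159369 = 0.0430297
Sum: 0.0798657 + 0.109552 + 0.0430297 = 0.232448
So the posterior for Cluster 2 is 0.109552 / 0.232448 ≈ 0.4713.

0.4713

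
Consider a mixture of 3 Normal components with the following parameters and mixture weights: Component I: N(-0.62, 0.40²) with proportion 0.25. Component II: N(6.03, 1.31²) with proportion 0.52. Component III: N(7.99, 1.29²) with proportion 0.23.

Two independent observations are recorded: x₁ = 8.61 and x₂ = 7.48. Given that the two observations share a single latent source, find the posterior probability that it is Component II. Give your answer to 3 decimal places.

The responsibility of component k is π_k f_k(x) divided by Σ_j π_j f_j(x).
Since both observations come from the same component, the likelihood for component k is f_k(x₁)·f_k(x₂).
  L_I = [(1/(0.40·√(2π)))·exp(−(8.61−-0.62)²/(2·0.40²)) = 0.997356·exp(-266.22781) = 2.3855e-116] × [9.01383e-90] = 2.15025e-205
  L_II = [(1/(1.31·√(2π)))·exp(−(8.61−6.03)²/(2·1.31²)) = 0.304536·exp(-1.93940) = 0.0437894] × [0.165043] = 0.00722716
  L_III = [(1/(1.29·√(2π)))·exp(−(8.61−7.99)²/(2·1.29²)) = 0.309258·exp(-0.11550) = 0.275525] × [0.286009] = 0.0788026
Unnormalised posteriors:
  π_I·L_I = 0.25 × 2.15025e-205 = 5.37563e-206
  π_II·L_II = 0.52 × 0.00722716 = 0.00375812
  π_III·L_III = 0.23 × 0.0788026 = 0.0181246
Denominator: 5.37563e-206 + 0.00375812 + 0.0181246 = 0.0218827
So the posterior for Component II is 0.00375812 / 0.0218827 ≈ 0.172.

0.172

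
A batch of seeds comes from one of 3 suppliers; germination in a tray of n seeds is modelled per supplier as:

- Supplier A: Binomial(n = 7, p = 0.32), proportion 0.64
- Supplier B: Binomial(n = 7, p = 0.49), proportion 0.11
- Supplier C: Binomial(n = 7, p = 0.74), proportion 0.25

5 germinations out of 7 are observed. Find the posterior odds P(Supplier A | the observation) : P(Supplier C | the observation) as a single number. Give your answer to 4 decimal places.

The posterior odds equal the prior odds times the likelihood ratio: (w_i/w_j)·(f_i(x)/f_j(x)).
Evaluate each component's likelihood at the observed value:
  L_A = 0.0325827
  L_B = 0.154291
  L_C = 0.31501
Odds = (0.64/0.25) × (0.0325827/0.31501) = 2.56 × 0.103434 ≈ 0.2648

0.2648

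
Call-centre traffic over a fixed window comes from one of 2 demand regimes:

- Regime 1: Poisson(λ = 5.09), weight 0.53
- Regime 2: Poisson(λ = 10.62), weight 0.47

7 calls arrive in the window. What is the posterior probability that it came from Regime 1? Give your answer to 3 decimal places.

0.623

Apply Bayes' rule: the posterior for each component is proportional to its prior times its likelihood at x.
Evaluate each component's likelihood at the observed value:
  L_1 = e^(−5.09)·5.09^7/7! = 0.108152
  L_2 = e^(−10.62)·10.62^7/7! = 0.0738301
Multiply by the mixture weights:
  π_1·L_1 = 0.53 × 0.108152 = 0.0573206
  π_2·L_2 = 0.47 × 0.0738301 = 0.0347002
Normaliser: 0.0573206 + 0.0347002 = 0.0920208
So the posterior for Regime 1 is 0.0573206 / 0.0920208 ≈ 0.623.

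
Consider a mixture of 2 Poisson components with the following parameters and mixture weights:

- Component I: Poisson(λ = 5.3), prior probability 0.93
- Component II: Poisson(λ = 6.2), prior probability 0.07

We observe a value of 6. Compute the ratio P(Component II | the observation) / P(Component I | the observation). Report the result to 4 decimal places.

Since P(k|x) ∝ π_k f_k(x), the posterior odds are π_i f_i(x) / (π_j f_j(x)).
Poisson probabilities:
  f_I = 0.15366
  f_II = 0.1601
Odds = (0.07/0.93) × (0.1601/0.15366) = 0.0752688 × 1.04191 ≈ 0.0784

0.0784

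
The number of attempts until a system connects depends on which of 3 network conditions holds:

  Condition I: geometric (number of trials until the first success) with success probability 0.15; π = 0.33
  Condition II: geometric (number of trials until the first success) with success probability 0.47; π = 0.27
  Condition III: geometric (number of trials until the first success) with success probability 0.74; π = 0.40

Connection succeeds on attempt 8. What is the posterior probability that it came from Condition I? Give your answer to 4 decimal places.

P(component k | x) = π_k·f_k(x) / marginal(x), where marginal(x) = Σ_j π_j·f_j(x).
Component likelihoods at x = 8:
  f_I = 0.15·(1−0.15)^7 = 0.15·0.320577 = 0.0480866
  f_II = 0.47·(1−0.47)^7 = 0.47·0.0117471 = 0.00552114
  f_III = 0.74·(1−0.74)^7 = 0.74·8.03181e-05 = 5.94354e-05
Multiply by the mixture weights:
  π_I·f_I = 0.33 × 0.0480866 = 0.0158686
  π_II·f_II = 0.27 × 0.00552114 = 0.00149071
  π_III·f_III = 0.40 × 5.94354e-05 = 2.37742e-05
Marginal: 0.0158686 + 0.00149071 + 2.37742e-05 = 0.017383
Responsibility of Condition I: 0.0158686 / 0.017383 ≈ 0.9129

0.9129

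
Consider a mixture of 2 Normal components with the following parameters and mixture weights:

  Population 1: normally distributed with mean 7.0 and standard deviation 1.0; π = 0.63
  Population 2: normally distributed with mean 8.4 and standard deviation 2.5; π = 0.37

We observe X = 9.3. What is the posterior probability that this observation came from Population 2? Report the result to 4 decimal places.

Posterior ∝ prior × likelihood, so P(k | x) ∝ π_k f_k(x); normalise over all components.
Component likelihoods at x = 9.3:
  f_1 = 0.028327
  f_2 = 0.149564
Weight by the priors:
  π_1·f_1 = 0.63 × 0.028327 = 0.017846
  π_2·f_2 = 0.37 × 0.149564 = 0.0553388
Normaliser: 0.017846 + 0.0553388 = 0.0731848
Responsibility of Population 2: 0.0553388 / 0.0731848 ≈ 0.7562

0.7562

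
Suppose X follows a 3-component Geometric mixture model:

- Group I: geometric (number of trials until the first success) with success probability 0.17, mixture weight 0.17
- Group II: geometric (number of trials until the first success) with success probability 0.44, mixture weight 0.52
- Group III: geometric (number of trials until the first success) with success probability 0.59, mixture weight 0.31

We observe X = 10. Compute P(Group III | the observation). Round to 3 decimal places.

0.009

By Bayes' theorem, P(k | x) = P(Z=k) f_k(x) / Σ_j P(Z=j) f_j(x).
Component likelihoods at x = 10:
  f_I = 0.0317798
  f_II = 0.00238311
  f_III = 0.000193155
Prior × likelihood for each component:
  P(Z=I)·f_I = 0.17 × 0.0317798 = 0.00540257
  P(Z=II)·f_II = 0.52 × 0.00238311 = 0.00123922
  P(Z=III)·f_III = 0.31 × 0.000193155 = 5.98782e-05
Normaliser: 0.00540257 + 0.00123922 + 5.98782e-05 = 0.00670167
P(Group III | the observation) ≈ 0.009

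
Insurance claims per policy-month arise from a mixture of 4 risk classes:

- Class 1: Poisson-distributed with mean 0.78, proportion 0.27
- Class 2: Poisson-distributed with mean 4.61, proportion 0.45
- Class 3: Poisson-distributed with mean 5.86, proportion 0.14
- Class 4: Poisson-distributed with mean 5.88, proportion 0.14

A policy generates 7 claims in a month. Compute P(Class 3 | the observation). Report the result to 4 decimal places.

P(component k | x) = w_k·f_k(x) / marginal(x), where marginal(x) = Σ_j w_j·f_j(x).
Poisson probabilities:
  L_1 = e^(−0.78)·0.78^7/7! = 1.59765e-05
  L_2 = e^(−4.61)·4.61^7/7! = 0.0873732
  L_3 = e^(−5.86)·5.86^7/7! = 0.134242
  L_4 = e^(−5.88)·5.88^7/7! = 0.134759
Weight by the priors:
  w_1·L_1 = 0.27 × 1.59765e-05 = 4.31366e-06
  w_2·L_2 = 0.45 × 0.0873732 = 0.039318
  w_3·L_3 = 0.14 × 0.134242 = 0.0187938
  w_4·L_4 = 0.14 × 0.134759 = 0.0188663
Denominator: 4.31366e-06 + 0.039318 + 0.0187938 + 0.0188663 = 0.0769824
So the posterior for Class 3 is 0.0187938 / 0.0769824 ≈ 0.2441.

0.2441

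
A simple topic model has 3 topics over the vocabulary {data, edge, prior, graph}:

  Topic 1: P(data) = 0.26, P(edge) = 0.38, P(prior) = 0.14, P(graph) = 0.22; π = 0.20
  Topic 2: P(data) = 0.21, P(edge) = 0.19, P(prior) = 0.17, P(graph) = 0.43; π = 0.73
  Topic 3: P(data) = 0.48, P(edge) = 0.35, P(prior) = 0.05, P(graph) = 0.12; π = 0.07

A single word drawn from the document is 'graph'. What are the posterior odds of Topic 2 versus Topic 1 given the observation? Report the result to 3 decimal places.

7.134

Since P(k|x) ∝ w_k f_k(x), the posterior odds are w_i f_i(x) / (w_j f_j(x)).
Evaluate each component's likelihood at the observed value:
  L_1 = 0.22
  L_2 = 0.43
  L_3 = 0.12
Posterior odds = (w_2·L_2) / (w_1·L_1) = (0.73·0.43) / (0.20·0.22) = 0.3139 / 0.044 ≈ 7.134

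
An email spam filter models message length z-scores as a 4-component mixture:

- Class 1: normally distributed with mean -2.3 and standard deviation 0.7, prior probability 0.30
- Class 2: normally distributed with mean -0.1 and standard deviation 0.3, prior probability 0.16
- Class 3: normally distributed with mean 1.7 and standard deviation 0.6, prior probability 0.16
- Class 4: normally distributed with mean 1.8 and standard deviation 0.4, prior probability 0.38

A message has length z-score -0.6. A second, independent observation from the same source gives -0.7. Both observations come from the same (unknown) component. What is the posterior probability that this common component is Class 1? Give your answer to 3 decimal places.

By Bayes' theorem, P(k | x) = w_k f_k(x) / Σ_j w_j f_j(x).
Since both observations come from the same component, the likelihood for component k is f_k(x₁)·f_k(x₂).
  f_1 = [0.0298598] × [0.0418147] = 0.00124858
  f_2 = [0.33159] × [0.17997] = 0.0596763
  f_3 = [0.000428451] × [0.00022305] = 9.55661e-08
  f_4 = [1.51897e-08] × [3.285e-09] = 4.98983e-17
Prior × likelihood for each component:
  w_1·f_1 = 0.30 × 0.00124858 = 0.000374573
  w_2·f_2 = 0.16 × 0.0596763 = 0.00954821
  w_3·f_3 = 0.16 × 9.55661e-08 = 1.52906e-08
  w_4·f_4 = 0.38 × 4.98983e-17 = 1.89613e-17
Evidence: 0.000374573 + 0.00954821 + 1.52906e-08 + 1.89613e-17 = 0.0099228
Responsibility of Class 1: 0.000374573 / 0.0099228 ≈ 0.038

0.038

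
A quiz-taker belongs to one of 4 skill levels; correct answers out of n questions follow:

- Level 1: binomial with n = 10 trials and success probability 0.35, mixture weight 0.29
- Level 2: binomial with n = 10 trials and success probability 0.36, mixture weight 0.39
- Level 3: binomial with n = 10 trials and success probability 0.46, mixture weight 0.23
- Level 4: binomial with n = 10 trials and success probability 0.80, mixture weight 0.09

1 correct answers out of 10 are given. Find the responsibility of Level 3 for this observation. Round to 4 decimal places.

0.0819

P(component k | x) = π_k·f_k(x) / marginal(x), where marginal(x) = Σ_j π_j·f_j(x).
Binomial probabilities:
  L_1 = 0.0724917
  L_2 = 0.0648518
  L_3 = 0.0179598
  L_4 = 4.096e-06
Multiply by the mixture weights:
  π_1·L_1 = 0.29 × 0.0724917 = 0.0210226
  π_2·L_2 = 0.39 × 0.0648518 = 0.0252922
  π_3·L_3 = 0.23 × 0.0179598 = 0.00413076
  π_4·L_4 = 0.09 × 4.096e-06 = 3.6864e-07
Evidence: 0.0210226 + 0.0252922 + 0.00413076 + 3.6864e-07 = 0.0504459
So the posterior for Level 3 is 0.00413076 / 0.0504459 ≈ 0.0819.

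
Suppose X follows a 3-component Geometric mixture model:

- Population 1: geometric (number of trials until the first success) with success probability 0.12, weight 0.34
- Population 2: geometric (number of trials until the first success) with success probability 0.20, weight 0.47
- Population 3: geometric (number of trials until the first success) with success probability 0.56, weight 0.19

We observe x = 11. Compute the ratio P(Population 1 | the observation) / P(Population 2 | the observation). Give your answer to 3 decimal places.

Posterior odds = (π_i f_i(x)) / (π_j f_j(x)); the normalising sum cancels.
Evaluate each component's likelihood at the observed value:
  p_1 = 0.0334201
  p_2 = 0.0214748
  p_3 = 0.000152305
Posterior odds = (π_1·p_1) / (π_2·p_2) = (0.34·0.0334201) / (0.47·0.0214748) = 0.0113628 / 0.0100932 ≈ 1.126

1.126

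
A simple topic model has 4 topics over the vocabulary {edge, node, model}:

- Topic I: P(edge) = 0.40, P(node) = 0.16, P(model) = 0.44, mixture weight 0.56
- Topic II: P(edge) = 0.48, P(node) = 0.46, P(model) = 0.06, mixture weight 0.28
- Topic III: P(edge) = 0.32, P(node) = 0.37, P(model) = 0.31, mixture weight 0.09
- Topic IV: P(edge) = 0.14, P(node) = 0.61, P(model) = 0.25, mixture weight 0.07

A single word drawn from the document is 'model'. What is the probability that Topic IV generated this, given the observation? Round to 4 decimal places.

0.0567

Apply Bayes' rule: the posterior for each component is proportional to its prior times its likelihood at x.
Categorical probabilities:
  L_I = 0.44
  L_II = 0.06
  L_III = 0.31
  L_IV = 0.25
Unnormalised posteriors:
  π_I·L_I = 0.56 × 0.44 = 0.2464
  π_II·L_II = 0.28 × 0.06 = 0.0168
  π_III·L_III = 0.09 × 0.31 = 0.0279
  π_IV·L_IV = 0.07 × 0.25 = 0.0175
Normaliser: 0.2464 + 0.0168 + 0.0279 + 0.0175 = 0.3086
So the posterior for Topic IV is 0.0175 / 0.3086 ≈ 0.0567.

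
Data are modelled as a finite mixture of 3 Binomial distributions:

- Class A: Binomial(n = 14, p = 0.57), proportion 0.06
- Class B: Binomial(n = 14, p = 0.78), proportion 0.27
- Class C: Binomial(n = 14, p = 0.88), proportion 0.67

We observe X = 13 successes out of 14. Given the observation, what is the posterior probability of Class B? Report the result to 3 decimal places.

0.133

By Bayes' theorem, P(k | x) = P(Z=k) f_k(x) / Σ_j P(Z=j) f_j(x).
Binomial probabilities:
  L_A = C(14,13)·0.57^13·0.43^1 = 14·0.00067046·0.43 = 0.00403617
  L_B = C(14,13)·0.78^13·0.22^1 = 14·0.0395576·0.22 = 0.121837
  L_C = C(14,13)·0.88^13·0.12^1 = 14·0.189791·0.12 = 0.318848
Prior × likelihood for each component:
  P(Z=A)·L_A = 0.06 × 0.00403617 = 0.00024217
  P(Z=B)·L_B = 0.27 × 0.121837 = 0.0328961
  P(Z=C)·L_C = 0.67 × 0.318848 = 0.213628
Denominator: 0.00024217 + 0.0328961 + 0.213628 = 0.246767
So the posterior for Class B is 0.0328961 / 0.246767 ≈ 0.133.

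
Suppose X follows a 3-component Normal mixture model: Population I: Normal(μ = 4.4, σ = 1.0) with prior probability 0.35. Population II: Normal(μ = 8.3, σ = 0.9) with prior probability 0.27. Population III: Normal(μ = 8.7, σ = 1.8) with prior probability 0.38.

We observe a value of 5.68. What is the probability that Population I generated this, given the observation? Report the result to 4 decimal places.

0.7337

The responsibility of component k is π_k f_k(x) divided by Σ_j π_j f_j(x).
Normal densities:
  f_I = (1/(1.0·√(2π)))·exp(−(5.68−4.4)²/(2·1.0²)) = 0.398942·exp(-0.81920) = 0.175847
  f_II = (1/(0.9·√(2π)))·exp(−(5.68−8.3)²/(2·0.9²)) = 0.443269·exp(-4.23728) = 0.00640381
  f_III = (1/(1.8·√(2π)))·exp(−(5.68−8.7)²/(2·1.8²)) = 0.221635·exp(-1.40747) = 0.0542477
Prior × likelihood for each component:
  π_I·f_I = 0.35 × 0.175847 = 0.0615466
  π_II·f_II = 0.27 × 0.00640381 = 0.00172903
  π_III·f_III = 0.38 × 0.0542477 = 0.0206141
Normaliser: 0.0615466 + 0.00172903 + 0.0206141 = 0.0838898
So the posterior for Population I is 0.0615466 / 0.0838898 ≈ 0.7337.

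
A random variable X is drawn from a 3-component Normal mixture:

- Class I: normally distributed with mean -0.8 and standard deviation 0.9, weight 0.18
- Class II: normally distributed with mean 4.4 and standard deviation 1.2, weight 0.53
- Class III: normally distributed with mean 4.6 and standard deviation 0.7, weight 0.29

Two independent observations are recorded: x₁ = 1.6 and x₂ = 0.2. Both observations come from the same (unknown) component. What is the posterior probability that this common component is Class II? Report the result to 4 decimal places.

P(component k | x) = w_k·f_k(x) / marginal(x), where marginal(x) = Σ_j w_j·f_j(x).
Since both observations come from the same component, the likelihood for component k is f_k(x₁)·f_k(x₂).
  f_I = [(1/(0.9·√(2π)))·exp(−(1.6−-0.8)²/(2·0.9²)) = 0.443269·exp(-3.55556) = 0.0126622] × [0.239103] = 0.00302757
  f_II = [(1/(1.2·√(2π)))·exp(−(1.6−4.4)²/(2·1.2²)) = 0.332452·exp(-2.72222) = 0.0218516] × [0.000727236] = 1.58912e-05
  f_III = [(1/(0.7·√(2π)))·exp(−(1.6−4.6)²/(2·0.7²)) = 0.569918·exp(-9.18367) = 5.8532e-05] × [1.50065e-09] = 8.78362e-14
Multiply by the mixture weights:
  w_I·f_I = 0.18 × 0.00302757 = 0.000544962
  w_II·f_II = 0.53 × 1.58912e-05 = 8.42236e-06
  w_III·f_III = 0.29 × 8.78362e-14 = 2.54725e-14
Marginal: 0.000544962 + 8.42236e-06 + 2.54725e-14 = 0.000553385
So the posterior for Class II is 8.42236e-06 / 0.000553385 ≈ 0.0152.

0.0152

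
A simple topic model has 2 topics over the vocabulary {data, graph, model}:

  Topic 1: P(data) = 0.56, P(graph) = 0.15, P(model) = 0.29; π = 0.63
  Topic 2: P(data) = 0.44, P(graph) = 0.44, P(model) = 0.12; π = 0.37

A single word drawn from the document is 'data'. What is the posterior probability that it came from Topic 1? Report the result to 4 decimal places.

0.6843

Apply Bayes' rule: the posterior for each component is proportional to its prior times its likelihood at x.
Categorical probabilities:
  L_1 = 0.56
  L_2 = 0.44
Multiply by the mixture weights:
  π_1·L_1 = 0.63 × 0.56 = 0.3528
  π_2·L_2 = 0.37 × 0.44 = 0.1628
Denominator: 0.3528 + 0.1628 = 0.5156
P(Topic 1 | data) = 0.3528 / 0.5156 ≈ 0.6843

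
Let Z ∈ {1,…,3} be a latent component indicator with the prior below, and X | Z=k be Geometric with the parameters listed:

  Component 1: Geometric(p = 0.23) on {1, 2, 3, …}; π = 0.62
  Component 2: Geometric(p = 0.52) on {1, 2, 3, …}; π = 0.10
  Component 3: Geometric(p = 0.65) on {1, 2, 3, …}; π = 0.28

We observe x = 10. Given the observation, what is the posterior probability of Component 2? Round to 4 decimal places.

The responsibility of component k is π_k f_k(x) divided by Σ_j π_j f_j(x).
Component likelihoods at x = 10:
  L_1 = 0.0218849
  L_2 = 0.000703355
  L_3 = 5.12302e-05
Weight by the priors:
  π_1·L_1 = 0.62 × 0.0218849 = 0.0135686
  π_2·L_2 = 0.10 × 0.000703355 = 7.03355e-05
  π_3·L_3 = 0.28 × 5.12302e-05 = 1.43444e-05
Marginal: 0.0135686 + 7.03355e-05 + 1.43444e-05 = 0.0136533
So the posterior for Component 2 is 7.03355e-05 / 0.0136533 ≈ 0.0052.

0.0052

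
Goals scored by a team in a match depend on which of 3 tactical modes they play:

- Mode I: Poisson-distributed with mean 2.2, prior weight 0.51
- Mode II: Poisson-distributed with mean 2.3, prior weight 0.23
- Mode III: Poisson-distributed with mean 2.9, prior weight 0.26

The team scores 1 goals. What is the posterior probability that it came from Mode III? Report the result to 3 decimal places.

0.190

By Bayes' theorem, P(k | x) = P(Z=k) f_k(x) / Σ_j P(Z=j) f_j(x).
Poisson probabilities:
  p_I = e^(−2.2)·2.2^1/1! = 0.243767
  p_II = e^(−2.3)·2.3^1/1! = 0.230595
  p_III = e^(−2.9)·2.9^1/1! = 0.159567
Prior × likelihood for each component:
  P(Z=I)·p_I = 0.51 × 0.243767 = 0.124321
  P(Z=II)·p_II = 0.23 × 0.230595 = 0.0530369
  P(Z=III)·p_III = 0.26 × 0.159567 = 0.0414875
Marginal: 0.124321 + 0.0530369 + 0.0414875 = 0.218846
Responsibility of Mode III: 0.0414875 / 0.218846 ≈ 0.190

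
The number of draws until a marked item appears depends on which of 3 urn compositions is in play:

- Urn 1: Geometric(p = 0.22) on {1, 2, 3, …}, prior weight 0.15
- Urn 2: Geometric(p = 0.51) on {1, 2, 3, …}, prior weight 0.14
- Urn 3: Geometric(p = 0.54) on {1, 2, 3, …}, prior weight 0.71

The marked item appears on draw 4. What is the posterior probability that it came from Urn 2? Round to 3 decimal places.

Apply Bayes' rule: the posterior for each component is proportional to its prior times its likelihood at x.
Geometric probabilities:
  p_1 = 0.104401
  p_2 = 0.060001
  p_3 = 0.0525614
Multiply by the mixture weights:
  π_1·p_1 = 0.15 × 0.104401 = 0.0156602
  π_2·p_2 = 0.14 × 0.060001 = 0.00840014
  π_3·p_3 = 0.71 × 0.0525614 = 0.0373186
Denominator: 0.0156602 + 0.00840014 + 0.0373186 = 0.061379
P(Urn 2 | data) = 0.00840014 / 0.061379 ≈ 0.137

0.137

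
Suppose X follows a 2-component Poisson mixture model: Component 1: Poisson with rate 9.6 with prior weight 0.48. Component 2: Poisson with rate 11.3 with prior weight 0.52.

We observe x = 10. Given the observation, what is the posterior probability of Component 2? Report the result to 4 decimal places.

Apply Bayes' rule: the posterior for each component is proportional to its prior times its likelihood at x.
Component likelihoods at x = 10:
  L_1 = e^(−9.6)·9.6^10/10! = 0.124086
  L_2 = e^(−11.3)·11.3^10/10! = 0.115743
Unnormalised posteriors:
  P(Z=1)·L_1 = 0.48 × 0.124086 = 0.0595612
  P(Z=2)·L_2 = 0.52 × 0.115743 = 0.0601862
Sum: 0.0595612 + 0.0601862 = 0.119747
P(Component 2 | 10) = 0.0601862 / 0.119747 ≈ 0.5026

0.5026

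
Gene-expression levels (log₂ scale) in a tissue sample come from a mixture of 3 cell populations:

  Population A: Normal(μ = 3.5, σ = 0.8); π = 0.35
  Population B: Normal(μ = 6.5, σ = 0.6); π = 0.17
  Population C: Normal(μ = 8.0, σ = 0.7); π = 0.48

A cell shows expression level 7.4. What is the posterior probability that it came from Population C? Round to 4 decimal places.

0.8377

P(component k | x) = P(Z=k)·f_k(x) / marginal(x), where marginal(x) = Σ_j P(Z=j)·f_j(x).
Evaluate each component's likelihood at the observed value:
  L_A = (1/(0.8·√(2π)))·exp(−(7.4−3.5)²/(2·0.8²)) = 0.498678·exp(-11.88281) = 3.44493e-06
  L_B = (1/(0.6·√(2π)))·exp(−(7.4−6.5)²/(2·0.6²)) = 0.664904·exp(-1.12500) = 0.215863
  L_C = (1/(0.7·√(2π)))·exp(−(7.4−8.0)²/(2·0.7²)) = 0.569918·exp(-0.36735) = 0.394707
Unnormalised posteriors:
  P(Z=A)·L_A = 0.35 × 3.44493e-06 = 1.20572e-06
  P(Z=B)·L_B = 0.17 × 0.215863 = 0.0366967
  P(Z=C)·L_C = 0.48 × 0.394707 = 0.18946
Denominator: 1.20572e-06 + 0.0366967 + 0.18946 = 0.226157
Responsibility of Population C: 0.18946 / 0.226157 ≈ 0.8377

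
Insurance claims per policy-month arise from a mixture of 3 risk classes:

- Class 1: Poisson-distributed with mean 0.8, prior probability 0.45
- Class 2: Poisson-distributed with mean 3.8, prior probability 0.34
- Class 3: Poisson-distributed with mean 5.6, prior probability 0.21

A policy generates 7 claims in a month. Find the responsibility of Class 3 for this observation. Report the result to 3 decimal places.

0.606

P(component k | x) = P(Z=k)·f_k(x) / marginal(x), where marginal(x) = Σ_j P(Z=j)·f_j(x).
Evaluate each component's likelihood at the observed value:
  L_1 = e^(−0.8)·0.8^7/7! = 1.86966e-05
  L_2 = e^(−3.8)·3.8^7/7! = 0.050785
  L_3 = e^(−5.6)·5.6^7/7! = 0.126717
Multiply by the mixture weights:
  P(Z=1)·L_1 = 0.45 × 1.86966e-05 = 8.41349e-06
  P(Z=2)·L_2 = 0.34 × 0.050785 = 0.0172669
  P(Z=3)·L_3 = 0.21 × 0.126717 = 0.0266107
Normaliser: 8.41349e-06 + 0.0172669 + 0.0266107 = 0.043886
P(Class 3 | the observation) ≈ 0.606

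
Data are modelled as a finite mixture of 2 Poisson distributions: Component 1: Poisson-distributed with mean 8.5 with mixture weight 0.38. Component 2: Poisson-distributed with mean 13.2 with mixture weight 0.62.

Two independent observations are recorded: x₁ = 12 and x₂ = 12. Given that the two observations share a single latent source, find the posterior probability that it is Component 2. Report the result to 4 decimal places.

0.8393

The responsibility of component k is w_k f_k(x) divided by Σ_j w_j f_j(x).
Since both observations come from the same component, the likelihood for component k is f_k(x₁)·f_k(x₂).
  L_1 = [0.0604209] × [0.0604209] = 0.00365068
  L_2 = [0.108109] × [0.108109] = 0.0116876
Unnormalised posteriors:
  w_1·L_1 = 0.38 × 0.00365068 = 0.00138726
  w_2·L_2 = 0.62 × 0.0116876 = 0.00724632
Evidence: 0.00138726 + 0.00724632 = 0.00863358
Responsibility of Component 2: 0.00724632 / 0.00863358 ≈ 0.8393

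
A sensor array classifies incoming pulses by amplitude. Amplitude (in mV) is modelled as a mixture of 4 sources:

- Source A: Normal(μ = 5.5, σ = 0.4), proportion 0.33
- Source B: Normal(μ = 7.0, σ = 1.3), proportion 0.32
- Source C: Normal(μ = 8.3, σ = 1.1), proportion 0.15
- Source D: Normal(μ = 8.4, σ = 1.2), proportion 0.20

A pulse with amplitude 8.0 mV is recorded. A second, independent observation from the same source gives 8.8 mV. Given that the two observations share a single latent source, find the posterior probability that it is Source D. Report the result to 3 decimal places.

The responsibility of component k is w_k f_k(x) divided by Σ_j w_j f_j(x).
Since both observations come from the same component, the likelihood for component k is f_k(x₁)·f_k(x₂).
  L_A = [(1/(0.4·√(2π)))·exp(−(8.0−5.5)²/(2·0.4²)) = 0.997356·exp(-19.53125) = 3.285e-09] × [1.65678e-15] = 5.44254e-24
  L_B = [(1/(1.3·√(2π)))·exp(−(8.0−7.0)²/(2·1.3²)) = 0.306879·exp(-0.29586) = 0.228285] × [0.117669] = 0.026862
  L_C = [(1/(1.1·√(2π)))·exp(−(8.0−8.3)²/(2·1.1²)) = 0.362675·exp(-0.03719) = 0.349435] × [0.327079] = 0.114293
  L_D = [(1/(1.2·√(2π)))·exp(−(8.0−8.4)²/(2·1.2²)) = 0.332452·exp(-0.05556) = 0.314486] × [0.314486] = 0.0989015
Unnormalised posteriors:
  w_A·L_A = 0.33 × 5.44254e-24 = 1.79604e-24
  w_B·L_B = 0.32 × 0.026862 = 0.00859583
  w_C·L_C = 0.15 × 0.114293 = 0.0171439
  w_D·L_D = 0.20 × 0.0989015 = 0.0197803
Normaliser: 1.79604e-24 + 0.00859583 + 0.0171439 + 0.0197803 = 0.04552
So the posterior for Source D is 0.0197803 / 0.04552 ≈ 0.435.

0.435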